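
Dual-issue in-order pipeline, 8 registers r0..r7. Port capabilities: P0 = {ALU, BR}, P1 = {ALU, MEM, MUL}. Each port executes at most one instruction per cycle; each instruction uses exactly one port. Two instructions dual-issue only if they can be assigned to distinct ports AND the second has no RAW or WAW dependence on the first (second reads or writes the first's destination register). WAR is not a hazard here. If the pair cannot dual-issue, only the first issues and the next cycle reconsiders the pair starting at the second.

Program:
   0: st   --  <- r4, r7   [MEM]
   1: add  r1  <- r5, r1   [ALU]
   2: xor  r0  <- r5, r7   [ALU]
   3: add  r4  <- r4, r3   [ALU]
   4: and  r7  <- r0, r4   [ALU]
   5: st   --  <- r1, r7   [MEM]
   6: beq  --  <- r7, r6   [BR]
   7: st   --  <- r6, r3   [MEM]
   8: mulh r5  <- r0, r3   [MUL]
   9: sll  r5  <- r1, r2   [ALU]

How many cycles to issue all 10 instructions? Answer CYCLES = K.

CYCLES = 7

0. st.MEM add.ALU @i0/i1  | dual
1. xor.ALU add.ALU @i2/i3  | dual
2. and.ALU @i4  | RAW r7
3. st.MEM beq.BR @i5/i6  | dual
4. st.MEM @i7  | no-port MEM/MUL
5. mulh.MUL @i8  | WAW r5
6. sll.ALU @i9  | tail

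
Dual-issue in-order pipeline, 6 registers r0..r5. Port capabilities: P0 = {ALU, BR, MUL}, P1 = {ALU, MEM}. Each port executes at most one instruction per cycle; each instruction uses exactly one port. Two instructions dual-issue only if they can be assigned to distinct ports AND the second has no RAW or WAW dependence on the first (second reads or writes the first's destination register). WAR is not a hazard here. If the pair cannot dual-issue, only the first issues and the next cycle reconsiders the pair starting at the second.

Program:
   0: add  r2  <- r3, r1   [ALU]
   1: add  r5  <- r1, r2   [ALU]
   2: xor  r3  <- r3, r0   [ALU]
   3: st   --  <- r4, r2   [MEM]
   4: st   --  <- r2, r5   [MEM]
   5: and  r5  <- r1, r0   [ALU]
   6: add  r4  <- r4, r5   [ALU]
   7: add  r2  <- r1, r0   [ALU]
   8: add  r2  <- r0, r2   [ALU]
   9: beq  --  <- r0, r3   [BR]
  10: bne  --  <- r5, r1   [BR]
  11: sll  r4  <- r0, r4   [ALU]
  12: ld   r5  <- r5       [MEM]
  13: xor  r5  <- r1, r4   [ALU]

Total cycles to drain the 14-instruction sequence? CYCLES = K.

t=0 i0:add.ALU ; RAW r2
t=1 i1/i2:add.ALU;xor.ALU ; pair
t=2 i3:st.MEM ; no-port MEM/MEM
t=3 i4/i5:st.MEM;and.ALU ; pair
t=4 i6/i7:add.ALU;add.ALU ; pair
t=5 i8/i9:add.ALU;beq.BR ; pair
t=6 i10/i11:bne.BR;sll.ALU ; pair
t=7 i12:ld.MEM ; WAW r5
t=8 i13:xor.ALU ; tail

CYCLES = 9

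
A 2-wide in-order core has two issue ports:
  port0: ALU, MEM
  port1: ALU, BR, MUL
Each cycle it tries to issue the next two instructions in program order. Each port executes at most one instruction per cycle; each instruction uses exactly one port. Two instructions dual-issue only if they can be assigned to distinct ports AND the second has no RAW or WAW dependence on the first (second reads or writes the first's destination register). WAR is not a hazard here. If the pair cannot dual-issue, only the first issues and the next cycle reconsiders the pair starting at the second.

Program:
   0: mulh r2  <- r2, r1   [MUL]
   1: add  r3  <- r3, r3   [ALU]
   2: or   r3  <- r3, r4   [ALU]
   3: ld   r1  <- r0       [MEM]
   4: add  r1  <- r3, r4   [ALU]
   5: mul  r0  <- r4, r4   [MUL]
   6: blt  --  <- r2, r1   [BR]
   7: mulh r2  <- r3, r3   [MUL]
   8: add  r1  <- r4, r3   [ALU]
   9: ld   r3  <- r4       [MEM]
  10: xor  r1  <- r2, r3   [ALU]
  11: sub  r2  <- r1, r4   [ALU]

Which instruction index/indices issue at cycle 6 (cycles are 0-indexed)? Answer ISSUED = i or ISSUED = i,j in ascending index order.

0. mulh.MUL;add.ALU @i0+i1  | dual
1. or.ALU;ld.MEM @i2+i3  | dual
2. add.ALU;mul.MUL @i4+i5  | dual
3. blt.BR @i6  | no-port BR/MUL
4. mulh.MUL;add.ALU @i7+i8  | dual
5. ld.MEM @i9  | RAW r3
6. xor.ALU @i10  | RAW r1
7. sub.ALU @i11  | tail

ISSUED = 10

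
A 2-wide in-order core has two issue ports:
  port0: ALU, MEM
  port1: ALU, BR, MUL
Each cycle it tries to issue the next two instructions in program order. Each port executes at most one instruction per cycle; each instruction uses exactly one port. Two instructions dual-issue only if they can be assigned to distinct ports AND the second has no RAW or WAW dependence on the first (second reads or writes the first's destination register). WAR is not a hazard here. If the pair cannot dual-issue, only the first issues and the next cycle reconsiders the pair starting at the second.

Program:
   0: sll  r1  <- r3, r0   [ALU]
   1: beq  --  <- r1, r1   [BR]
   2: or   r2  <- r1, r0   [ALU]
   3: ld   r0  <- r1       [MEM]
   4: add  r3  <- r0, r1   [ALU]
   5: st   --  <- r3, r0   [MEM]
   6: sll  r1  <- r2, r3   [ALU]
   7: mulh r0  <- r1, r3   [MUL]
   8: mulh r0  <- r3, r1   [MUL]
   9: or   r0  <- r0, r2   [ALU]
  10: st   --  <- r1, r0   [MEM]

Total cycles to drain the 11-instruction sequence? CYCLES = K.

CYCLES = 9

#0 head=0: sll.ALU i0 RAW r1
#1 head=1: beq.BR/or.ALU i1/i2 dual
#2 head=3: ld.MEM i3 RAW r0
#3 head=4: add.ALU i4 RAW r3
#4 head=5: st.MEM/sll.ALU i5/i6 dual
#5 head=7: mulh.MUL i7 no-port MUL/MUL
#6 head=8: mulh.MUL i8 RAW+WAW r0
#7 head=9: or.ALU i9 RAW r0
#8 head=10: st.MEM i10 tail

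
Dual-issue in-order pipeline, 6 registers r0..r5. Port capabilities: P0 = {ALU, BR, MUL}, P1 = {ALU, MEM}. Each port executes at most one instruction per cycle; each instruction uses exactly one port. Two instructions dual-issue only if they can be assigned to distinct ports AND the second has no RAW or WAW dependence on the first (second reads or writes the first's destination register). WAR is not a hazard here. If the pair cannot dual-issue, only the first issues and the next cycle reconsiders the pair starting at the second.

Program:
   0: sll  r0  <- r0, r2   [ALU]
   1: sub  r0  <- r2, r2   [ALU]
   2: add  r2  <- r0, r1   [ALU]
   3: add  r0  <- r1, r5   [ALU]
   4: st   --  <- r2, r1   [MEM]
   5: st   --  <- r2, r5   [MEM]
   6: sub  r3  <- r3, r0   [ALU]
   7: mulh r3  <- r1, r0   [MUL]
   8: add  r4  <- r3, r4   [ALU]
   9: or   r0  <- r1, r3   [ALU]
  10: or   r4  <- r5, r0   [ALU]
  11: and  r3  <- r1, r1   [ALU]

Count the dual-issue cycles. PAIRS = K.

PAIRS = 4

  cy0 -> i0 (sll) WAW r0
  cy1 -> i1 (sub) RAW r0
  cy2 -> i2,i3 (add;add) dual
  cy3 -> i4 (st) no-port MEM/MEM
  cy4 -> i5,i6 (st;sub) dual
  cy5 -> i7 (mulh) RAW r3
  cy6 -> i8,i9 (add;or) dual
  cy7 -> i10,i11 (or;and) dual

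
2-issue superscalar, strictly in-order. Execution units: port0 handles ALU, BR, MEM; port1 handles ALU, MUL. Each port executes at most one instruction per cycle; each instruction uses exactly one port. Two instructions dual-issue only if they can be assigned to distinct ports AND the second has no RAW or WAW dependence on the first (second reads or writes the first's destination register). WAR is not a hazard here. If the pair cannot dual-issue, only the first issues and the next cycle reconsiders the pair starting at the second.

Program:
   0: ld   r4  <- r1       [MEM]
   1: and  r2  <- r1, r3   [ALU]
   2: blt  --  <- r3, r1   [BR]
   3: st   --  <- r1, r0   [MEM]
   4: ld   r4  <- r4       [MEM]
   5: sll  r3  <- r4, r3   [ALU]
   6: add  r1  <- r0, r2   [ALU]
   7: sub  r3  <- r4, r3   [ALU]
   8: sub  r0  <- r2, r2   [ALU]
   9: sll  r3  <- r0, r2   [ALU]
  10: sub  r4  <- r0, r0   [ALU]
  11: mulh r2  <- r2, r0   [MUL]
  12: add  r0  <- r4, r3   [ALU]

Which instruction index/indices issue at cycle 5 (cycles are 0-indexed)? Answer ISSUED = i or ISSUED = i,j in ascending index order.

ISSUED = 7,8

t=0 i0&i1:ld.MEM;and.ALU ; pair
t=1 i2:blt.BR ; no-port BR/MEM
t=2 i3:st.MEM ; no-port MEM/MEM
t=3 i4:ld.MEM ; RAW r4
t=4 i5&i6:sll.ALU;add.ALU ; pair
t=5 i7&i8:sub.ALU;sub.ALU ; pair
t=6 i9&i10:sll.ALU;sub.ALU ; pair
t=7 i11&i12:mulh.MUL;add.ALU ; pair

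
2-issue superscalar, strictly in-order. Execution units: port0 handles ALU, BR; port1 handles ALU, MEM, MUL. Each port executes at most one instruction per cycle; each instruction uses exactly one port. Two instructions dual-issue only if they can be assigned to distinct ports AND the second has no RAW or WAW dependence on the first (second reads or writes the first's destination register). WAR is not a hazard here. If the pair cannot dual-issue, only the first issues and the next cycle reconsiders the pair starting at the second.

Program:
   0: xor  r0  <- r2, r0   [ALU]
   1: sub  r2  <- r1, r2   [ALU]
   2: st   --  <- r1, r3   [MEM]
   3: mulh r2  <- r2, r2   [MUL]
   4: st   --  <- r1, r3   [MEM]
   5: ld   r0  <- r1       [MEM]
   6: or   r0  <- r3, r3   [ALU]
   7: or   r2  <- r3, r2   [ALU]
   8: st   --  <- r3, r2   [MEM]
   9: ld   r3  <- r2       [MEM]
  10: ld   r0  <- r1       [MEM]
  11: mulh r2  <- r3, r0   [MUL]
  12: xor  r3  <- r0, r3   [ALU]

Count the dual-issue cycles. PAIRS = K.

PAIRS = 3

0. xor/sub @i0+i1  | pair
1. st @i2  | no-port MEM/MUL
2. mulh @i3  | no-port MUL/MEM
3. st @i4  | no-port MEM/MEM
4. ld @i5  | WAW r0
5. or/or @i6+i7  | pair
6. st @i8  | no-port MEM/MEM
7. ld @i9  | no-port MEM/MEM
8. ld @i10  | no-port MEM/MUL
9. mulh/xor @i11+i12  | pair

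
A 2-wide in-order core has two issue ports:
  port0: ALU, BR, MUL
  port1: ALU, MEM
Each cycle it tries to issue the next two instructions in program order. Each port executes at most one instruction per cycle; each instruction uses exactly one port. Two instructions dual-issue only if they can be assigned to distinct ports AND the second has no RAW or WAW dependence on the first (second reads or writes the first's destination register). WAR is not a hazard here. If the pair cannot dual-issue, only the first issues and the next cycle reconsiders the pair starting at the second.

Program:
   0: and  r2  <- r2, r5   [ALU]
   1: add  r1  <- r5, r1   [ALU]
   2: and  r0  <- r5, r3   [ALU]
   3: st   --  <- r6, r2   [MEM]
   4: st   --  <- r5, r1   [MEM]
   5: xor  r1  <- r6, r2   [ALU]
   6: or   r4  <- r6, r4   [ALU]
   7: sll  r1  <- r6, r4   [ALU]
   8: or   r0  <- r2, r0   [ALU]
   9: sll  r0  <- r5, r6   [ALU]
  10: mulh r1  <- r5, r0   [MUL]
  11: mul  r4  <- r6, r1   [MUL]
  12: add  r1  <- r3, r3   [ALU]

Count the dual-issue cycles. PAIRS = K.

PAIRS = 5

c0: i0+i1 and add  2-wide
c1: i2+i3 and st  2-wide
c2: i4+i5 st xor  2-wide
c3: i6 or  RAW r4
c4: i7+i8 sll or  2-wide
c5: i9 sll  RAW r0
c6: i10 mulh  no-port MUL/MUL
c7: i11+i12 mul add  2-wide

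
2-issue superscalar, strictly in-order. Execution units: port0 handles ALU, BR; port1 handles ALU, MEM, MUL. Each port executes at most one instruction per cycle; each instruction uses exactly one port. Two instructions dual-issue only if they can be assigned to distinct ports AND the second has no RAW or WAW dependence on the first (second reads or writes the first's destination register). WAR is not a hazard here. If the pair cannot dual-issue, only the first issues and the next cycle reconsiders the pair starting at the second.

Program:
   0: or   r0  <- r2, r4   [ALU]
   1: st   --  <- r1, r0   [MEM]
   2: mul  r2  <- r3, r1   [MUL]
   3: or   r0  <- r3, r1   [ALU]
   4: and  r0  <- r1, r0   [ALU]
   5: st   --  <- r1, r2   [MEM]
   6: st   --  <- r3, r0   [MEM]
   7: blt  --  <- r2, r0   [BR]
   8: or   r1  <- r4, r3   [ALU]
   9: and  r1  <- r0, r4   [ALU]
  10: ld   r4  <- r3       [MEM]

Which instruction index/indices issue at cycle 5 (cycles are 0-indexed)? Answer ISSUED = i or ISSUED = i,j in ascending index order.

ISSUED = 8

[0] i0  or  -- RAW r0
[1] i1  st  -- no-port MEM/MUL
[2] i2/i3  mul/or  -- dual
[3] i4/i5  and/st  -- dual
[4] i6/i7  st/blt  -- dual
[5] i8  or  -- WAW r1
[6] i9/i10  and/ld  -- dual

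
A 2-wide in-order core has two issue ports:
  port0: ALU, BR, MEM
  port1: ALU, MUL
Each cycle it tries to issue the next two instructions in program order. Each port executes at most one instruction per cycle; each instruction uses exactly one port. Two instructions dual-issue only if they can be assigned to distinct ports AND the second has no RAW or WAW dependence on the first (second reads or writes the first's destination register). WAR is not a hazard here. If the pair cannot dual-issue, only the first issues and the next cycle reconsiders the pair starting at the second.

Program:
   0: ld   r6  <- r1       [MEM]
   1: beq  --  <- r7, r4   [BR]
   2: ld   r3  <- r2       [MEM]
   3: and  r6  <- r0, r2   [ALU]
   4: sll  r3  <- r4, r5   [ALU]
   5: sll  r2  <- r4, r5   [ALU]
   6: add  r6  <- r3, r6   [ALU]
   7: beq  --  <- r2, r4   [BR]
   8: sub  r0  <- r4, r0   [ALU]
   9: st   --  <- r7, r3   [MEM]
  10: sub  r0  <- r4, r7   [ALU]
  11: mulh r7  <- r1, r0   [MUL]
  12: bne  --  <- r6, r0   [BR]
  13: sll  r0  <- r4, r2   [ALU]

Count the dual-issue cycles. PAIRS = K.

PAIRS = 5

  cy0 -> i0 (ld.MEM) no-port MEM/BR
  cy1 -> i1 (beq.BR) no-port BR/MEM
  cy2 -> i2,i3 (ld.MEM;and.ALU) pair
  cy3 -> i4,i5 (sll.ALU;sll.ALU) pair
  cy4 -> i6,i7 (add.ALU;beq.BR) pair
  cy5 -> i8,i9 (sub.ALU;st.MEM) pair
  cy6 -> i10 (sub.ALU) RAW r0
  cy7 -> i11,i12 (mulh.MUL;bne.BR) pair
  cy8 -> i13 (sll.ALU) tail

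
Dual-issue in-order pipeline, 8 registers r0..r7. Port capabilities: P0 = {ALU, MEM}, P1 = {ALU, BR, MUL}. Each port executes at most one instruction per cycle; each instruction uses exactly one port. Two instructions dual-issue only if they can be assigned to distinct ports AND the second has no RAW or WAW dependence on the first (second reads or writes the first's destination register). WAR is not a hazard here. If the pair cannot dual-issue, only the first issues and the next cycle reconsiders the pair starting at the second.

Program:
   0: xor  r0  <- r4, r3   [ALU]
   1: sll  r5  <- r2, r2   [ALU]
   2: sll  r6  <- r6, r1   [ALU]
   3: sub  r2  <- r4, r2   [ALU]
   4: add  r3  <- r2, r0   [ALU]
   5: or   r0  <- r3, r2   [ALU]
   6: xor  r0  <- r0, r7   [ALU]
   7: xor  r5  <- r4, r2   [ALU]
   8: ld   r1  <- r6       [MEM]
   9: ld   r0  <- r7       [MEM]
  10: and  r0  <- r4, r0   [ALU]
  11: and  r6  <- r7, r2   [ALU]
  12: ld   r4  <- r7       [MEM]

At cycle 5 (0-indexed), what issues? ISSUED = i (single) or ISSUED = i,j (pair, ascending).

ISSUED = 8

c0: i0/i1 xor.ALU+sll.ALU  pair
c1: i2/i3 sll.ALU+sub.ALU  pair
c2: i4 add.ALU  RAW r3
c3: i5 or.ALU  RAW+WAW r0
c4: i6/i7 xor.ALU+xor.ALU  pair
c5: i8 ld.MEM  no-port MEM/MEM
c6: i9 ld.MEM  RAW+WAW r0
c7: i10/i11 and.ALU+and.ALU  pair
c8: i12 ld.MEM  tail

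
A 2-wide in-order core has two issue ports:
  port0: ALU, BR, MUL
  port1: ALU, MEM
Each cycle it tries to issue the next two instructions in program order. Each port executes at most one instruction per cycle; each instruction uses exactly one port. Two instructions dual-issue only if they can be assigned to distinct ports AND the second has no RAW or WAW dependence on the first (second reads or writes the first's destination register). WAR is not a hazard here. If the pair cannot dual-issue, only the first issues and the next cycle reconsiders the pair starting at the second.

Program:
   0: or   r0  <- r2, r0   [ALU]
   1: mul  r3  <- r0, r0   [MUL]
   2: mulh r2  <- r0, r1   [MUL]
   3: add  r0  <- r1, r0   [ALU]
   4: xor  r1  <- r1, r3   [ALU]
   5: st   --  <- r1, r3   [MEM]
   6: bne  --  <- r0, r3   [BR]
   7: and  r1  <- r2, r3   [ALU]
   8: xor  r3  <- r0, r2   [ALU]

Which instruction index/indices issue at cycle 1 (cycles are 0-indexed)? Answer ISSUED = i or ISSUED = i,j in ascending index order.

ISSUED = 1

#0 head=0: or.ALU i0 RAW r0
#1 head=1: mul.MUL i1 no-port MUL/MUL
#2 head=2: mulh.MUL add.ALU i2&i3 dual
#3 head=4: xor.ALU i4 RAW r1
#4 head=5: st.MEM bne.BR i5&i6 dual
#5 head=7: and.ALU xor.ALU i7&i8 dual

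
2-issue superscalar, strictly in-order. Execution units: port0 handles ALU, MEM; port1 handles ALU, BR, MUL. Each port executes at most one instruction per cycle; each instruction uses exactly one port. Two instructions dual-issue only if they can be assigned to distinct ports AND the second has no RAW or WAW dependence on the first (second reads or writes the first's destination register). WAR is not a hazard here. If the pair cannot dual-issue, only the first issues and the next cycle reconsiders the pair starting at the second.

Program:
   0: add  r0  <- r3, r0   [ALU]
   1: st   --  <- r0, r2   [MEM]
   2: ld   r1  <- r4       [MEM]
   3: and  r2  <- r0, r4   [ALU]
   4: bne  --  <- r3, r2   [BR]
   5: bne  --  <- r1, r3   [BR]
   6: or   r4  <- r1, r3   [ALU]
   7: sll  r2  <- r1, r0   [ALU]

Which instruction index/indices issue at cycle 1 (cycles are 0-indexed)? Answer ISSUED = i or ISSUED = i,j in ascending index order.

ISSUED = 1

c0: i0 add  RAW r0
c1: i1 st  no-port MEM/MEM
c2: i2,i3 ld/and  2-wide
c3: i4 bne  no-port BR/BR
c4: i5,i6 bne/or  2-wide
c5: i7 sll  tail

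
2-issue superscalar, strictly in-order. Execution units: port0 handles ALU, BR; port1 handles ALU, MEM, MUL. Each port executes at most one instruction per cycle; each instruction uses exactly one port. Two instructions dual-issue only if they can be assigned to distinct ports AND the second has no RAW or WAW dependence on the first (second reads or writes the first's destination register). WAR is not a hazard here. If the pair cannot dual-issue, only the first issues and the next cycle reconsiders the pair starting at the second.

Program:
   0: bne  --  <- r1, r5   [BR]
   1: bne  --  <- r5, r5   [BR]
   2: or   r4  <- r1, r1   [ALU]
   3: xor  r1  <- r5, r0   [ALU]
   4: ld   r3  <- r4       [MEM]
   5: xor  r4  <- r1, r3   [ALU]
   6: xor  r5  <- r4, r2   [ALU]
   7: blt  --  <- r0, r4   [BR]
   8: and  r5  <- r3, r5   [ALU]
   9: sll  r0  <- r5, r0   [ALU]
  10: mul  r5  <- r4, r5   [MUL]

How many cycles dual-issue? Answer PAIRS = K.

c0: i0 bne.BR  no-port BR/BR
c1: i1,i2 bne.BR+or.ALU  dual
c2: i3,i4 xor.ALU+ld.MEM  dual
c3: i5 xor.ALU  RAW r4
c4: i6,i7 xor.ALU+blt.BR  dual
c5: i8 and.ALU  RAW r5
c6: i9,i10 sll.ALU+mul.MUL  dual

PAIRS = 4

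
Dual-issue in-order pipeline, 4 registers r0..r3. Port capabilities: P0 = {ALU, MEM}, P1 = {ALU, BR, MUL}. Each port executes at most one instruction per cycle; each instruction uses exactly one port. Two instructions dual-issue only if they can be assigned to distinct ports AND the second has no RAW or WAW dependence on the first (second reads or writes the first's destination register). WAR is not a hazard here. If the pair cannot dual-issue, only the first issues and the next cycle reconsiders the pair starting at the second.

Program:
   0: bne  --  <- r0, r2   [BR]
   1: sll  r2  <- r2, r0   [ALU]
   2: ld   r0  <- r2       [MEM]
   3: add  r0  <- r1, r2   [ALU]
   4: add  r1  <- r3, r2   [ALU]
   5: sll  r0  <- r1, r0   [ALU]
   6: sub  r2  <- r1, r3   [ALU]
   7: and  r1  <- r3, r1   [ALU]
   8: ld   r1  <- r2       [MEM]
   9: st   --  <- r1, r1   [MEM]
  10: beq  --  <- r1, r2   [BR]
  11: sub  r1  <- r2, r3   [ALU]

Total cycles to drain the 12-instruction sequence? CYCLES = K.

t=0 i0/i1:bne;sll ; pair
t=1 i2:ld ; WAW r0
t=2 i3/i4:add;add ; pair
t=3 i5/i6:sll;sub ; pair
t=4 i7:and ; WAW r1
t=5 i8:ld ; no-port MEM/MEM
t=6 i9/i10:st;beq ; pair
t=7 i11:sub ; tail

CYCLES = 8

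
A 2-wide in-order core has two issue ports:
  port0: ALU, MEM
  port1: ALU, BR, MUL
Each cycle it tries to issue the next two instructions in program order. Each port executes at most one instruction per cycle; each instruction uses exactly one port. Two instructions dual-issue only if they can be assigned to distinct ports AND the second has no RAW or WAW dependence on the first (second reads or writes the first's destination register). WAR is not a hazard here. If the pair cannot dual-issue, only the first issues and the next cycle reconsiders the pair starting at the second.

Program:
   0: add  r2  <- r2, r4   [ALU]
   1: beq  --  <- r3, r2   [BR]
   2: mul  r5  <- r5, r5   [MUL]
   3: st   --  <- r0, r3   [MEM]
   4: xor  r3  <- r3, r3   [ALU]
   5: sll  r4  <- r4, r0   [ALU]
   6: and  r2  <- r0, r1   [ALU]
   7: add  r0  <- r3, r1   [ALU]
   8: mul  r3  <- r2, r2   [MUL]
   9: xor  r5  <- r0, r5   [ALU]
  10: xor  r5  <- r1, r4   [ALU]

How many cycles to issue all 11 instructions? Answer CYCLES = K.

t=0 i0:add.ALU ; RAW r2
t=1 i1:beq.BR ; no-port BR/MUL
t=2 i2,i3:mul.MUL/st.MEM ; dual
t=3 i4,i5:xor.ALU/sll.ALU ; dual
t=4 i6,i7:and.ALU/add.ALU ; dual
t=5 i8,i9:mul.MUL/xor.ALU ; dual
t=6 i10:xor.ALU ; tail

CYCLES = 7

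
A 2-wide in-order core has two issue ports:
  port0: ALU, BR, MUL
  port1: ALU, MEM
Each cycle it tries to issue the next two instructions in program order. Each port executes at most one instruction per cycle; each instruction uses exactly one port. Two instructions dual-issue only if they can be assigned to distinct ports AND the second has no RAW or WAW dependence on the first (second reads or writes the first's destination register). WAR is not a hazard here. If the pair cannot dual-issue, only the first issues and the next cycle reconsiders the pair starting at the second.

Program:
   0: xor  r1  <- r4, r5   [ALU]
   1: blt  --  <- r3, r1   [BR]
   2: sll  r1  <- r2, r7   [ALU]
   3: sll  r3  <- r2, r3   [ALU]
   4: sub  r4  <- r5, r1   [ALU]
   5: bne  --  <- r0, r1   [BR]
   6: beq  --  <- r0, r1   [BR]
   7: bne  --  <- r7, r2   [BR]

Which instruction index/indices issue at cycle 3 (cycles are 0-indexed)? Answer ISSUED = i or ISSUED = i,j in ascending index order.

c0: i0 xor  RAW r1
c1: i1,i2 blt+sll  dual
c2: i3,i4 sll+sub  dual
c3: i5 bne  no-port BR/BR
c4: i6 beq  no-port BR/BR
c5: i7 bne  tail

ISSUED = 5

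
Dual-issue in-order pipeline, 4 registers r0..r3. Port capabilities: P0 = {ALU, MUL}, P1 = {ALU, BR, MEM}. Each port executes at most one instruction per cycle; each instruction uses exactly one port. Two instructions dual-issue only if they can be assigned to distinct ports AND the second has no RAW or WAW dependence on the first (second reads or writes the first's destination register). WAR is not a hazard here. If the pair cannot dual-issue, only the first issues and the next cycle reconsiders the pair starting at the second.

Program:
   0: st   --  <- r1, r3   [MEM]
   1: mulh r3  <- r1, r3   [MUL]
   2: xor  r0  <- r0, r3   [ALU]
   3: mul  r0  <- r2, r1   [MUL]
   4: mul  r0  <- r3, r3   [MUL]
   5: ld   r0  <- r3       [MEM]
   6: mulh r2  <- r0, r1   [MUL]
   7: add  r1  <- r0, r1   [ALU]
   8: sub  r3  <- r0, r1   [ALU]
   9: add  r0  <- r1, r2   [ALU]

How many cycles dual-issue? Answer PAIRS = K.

PAIRS = 3

#0 head=0: st.MEM;mulh.MUL i0+i1 2-wide
#1 head=2: xor.ALU i2 WAW r0
#2 head=3: mul.MUL i3 no-port MUL/MUL
#3 head=4: mul.MUL i4 WAW r0
#4 head=5: ld.MEM i5 RAW r0
#5 head=6: mulh.MUL;add.ALU i6+i7 2-wide
#6 head=8: sub.ALU;add.ALU i8+i9 2-wide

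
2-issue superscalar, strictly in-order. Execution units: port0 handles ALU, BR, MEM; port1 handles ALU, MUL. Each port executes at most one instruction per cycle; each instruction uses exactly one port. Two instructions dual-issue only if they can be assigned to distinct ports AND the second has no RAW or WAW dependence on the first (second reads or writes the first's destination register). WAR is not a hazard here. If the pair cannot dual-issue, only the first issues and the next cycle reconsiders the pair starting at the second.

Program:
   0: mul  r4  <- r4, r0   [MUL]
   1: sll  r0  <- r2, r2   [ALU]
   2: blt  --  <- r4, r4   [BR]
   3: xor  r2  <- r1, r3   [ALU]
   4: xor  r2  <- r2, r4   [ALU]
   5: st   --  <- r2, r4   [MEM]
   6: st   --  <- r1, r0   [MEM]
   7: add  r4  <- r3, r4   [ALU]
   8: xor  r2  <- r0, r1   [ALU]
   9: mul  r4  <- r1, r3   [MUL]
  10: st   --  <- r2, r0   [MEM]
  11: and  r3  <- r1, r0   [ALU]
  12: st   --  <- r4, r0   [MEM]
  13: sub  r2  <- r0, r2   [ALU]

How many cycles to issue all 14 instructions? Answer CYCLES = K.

CYCLES = 8

c0: i0,i1 mul/sll  pair
c1: i2,i3 blt/xor  pair
c2: i4 xor  RAW r2
c3: i5 st  no-port MEM/MEM
c4: i6,i7 st/add  pair
c5: i8,i9 xor/mul  pair
c6: i10,i11 st/and  pair
c7: i12,i13 st/sub  pair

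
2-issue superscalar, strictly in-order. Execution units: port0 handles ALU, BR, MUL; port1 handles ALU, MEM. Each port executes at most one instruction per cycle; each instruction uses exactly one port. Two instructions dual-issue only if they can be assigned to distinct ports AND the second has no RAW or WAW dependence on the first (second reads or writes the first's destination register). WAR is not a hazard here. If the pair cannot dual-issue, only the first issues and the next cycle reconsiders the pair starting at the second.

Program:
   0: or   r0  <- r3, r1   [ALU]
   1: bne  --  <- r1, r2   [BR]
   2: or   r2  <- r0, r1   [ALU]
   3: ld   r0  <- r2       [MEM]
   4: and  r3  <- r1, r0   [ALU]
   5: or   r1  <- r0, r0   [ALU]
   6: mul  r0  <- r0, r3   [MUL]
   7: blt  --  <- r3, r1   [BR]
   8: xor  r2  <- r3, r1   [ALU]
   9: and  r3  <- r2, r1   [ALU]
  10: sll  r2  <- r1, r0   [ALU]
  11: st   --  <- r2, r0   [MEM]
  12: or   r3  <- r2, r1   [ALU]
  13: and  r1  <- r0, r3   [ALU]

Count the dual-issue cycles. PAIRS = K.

PAIRS = 5

  cy0 -> i0/i1 (or.ALU+bne.BR) pair
  cy1 -> i2 (or.ALU) RAW r2
  cy2 -> i3 (ld.MEM) RAW r0
  cy3 -> i4/i5 (and.ALU+or.ALU) pair
  cy4 -> i6 (mul.MUL) no-port MUL/BR
  cy5 -> i7/i8 (blt.BR+xor.ALU) pair
  cy6 -> i9/i10 (and.ALU+sll.ALU) pair
  cy7 -> i11/i12 (st.MEM+or.ALU) pair
  cy8 -> i13 (and.ALU) tail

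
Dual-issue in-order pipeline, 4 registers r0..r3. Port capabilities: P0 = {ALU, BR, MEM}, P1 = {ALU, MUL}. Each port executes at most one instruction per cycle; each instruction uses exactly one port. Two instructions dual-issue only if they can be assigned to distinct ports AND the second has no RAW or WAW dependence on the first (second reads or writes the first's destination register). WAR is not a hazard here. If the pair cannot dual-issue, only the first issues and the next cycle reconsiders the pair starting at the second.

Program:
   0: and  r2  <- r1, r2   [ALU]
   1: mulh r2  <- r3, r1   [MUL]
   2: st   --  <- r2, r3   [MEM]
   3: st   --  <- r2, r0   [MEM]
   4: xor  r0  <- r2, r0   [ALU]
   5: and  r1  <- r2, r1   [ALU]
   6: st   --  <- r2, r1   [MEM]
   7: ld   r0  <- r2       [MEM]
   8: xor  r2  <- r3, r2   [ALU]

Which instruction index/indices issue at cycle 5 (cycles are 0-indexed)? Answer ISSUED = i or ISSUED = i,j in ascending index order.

  cy0 -> i0 (and.ALU) WAW r2
  cy1 -> i1 (mulh.MUL) RAW r2
  cy2 -> i2 (st.MEM) no-port MEM/MEM
  cy3 -> i3,i4 (st.MEM/xor.ALU) dual
  cy4 -> i5 (and.ALU) RAW r1
  cy5 -> i6 (st.MEM) no-port MEM/MEM
  cy6 -> i7,i8 (ld.MEM/xor.ALU) dual

ISSUED = 6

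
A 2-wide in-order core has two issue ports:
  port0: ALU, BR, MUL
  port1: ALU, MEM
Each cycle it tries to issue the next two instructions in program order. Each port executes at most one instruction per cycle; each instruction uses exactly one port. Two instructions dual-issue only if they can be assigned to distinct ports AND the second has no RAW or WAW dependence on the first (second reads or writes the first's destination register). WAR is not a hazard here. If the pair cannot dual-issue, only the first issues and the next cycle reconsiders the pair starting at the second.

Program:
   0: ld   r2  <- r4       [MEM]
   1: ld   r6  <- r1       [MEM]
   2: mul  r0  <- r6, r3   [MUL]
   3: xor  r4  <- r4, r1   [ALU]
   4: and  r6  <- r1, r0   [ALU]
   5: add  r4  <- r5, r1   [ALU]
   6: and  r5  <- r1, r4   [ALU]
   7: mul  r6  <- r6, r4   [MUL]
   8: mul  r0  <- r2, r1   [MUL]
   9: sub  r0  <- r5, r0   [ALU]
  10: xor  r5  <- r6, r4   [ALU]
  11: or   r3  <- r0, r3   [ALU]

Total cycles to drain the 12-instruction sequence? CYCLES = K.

0. ld @i0  | no-port MEM/MEM
1. ld @i1  | RAW r6
2. mul/xor @i2,i3  | 2-wide
3. and/add @i4,i5  | 2-wide
4. and/mul @i6,i7  | 2-wide
5. mul @i8  | RAW+WAW r0
6. sub/xor @i9,i10  | 2-wide
7. or @i11  | tail

CYCLES = 8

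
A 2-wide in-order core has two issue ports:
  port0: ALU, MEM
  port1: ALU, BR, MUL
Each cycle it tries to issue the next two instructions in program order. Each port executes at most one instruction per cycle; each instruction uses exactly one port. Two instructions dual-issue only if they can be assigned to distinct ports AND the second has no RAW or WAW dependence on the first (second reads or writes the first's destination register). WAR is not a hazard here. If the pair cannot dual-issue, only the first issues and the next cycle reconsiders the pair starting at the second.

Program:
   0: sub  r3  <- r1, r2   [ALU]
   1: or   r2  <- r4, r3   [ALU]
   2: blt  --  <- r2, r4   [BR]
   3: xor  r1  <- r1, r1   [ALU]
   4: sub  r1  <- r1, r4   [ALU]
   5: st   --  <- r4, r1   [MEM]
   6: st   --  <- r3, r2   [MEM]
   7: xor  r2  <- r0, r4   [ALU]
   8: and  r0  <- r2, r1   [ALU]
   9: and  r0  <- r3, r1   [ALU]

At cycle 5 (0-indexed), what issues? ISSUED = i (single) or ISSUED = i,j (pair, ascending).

[0] i0  sub.ALU  -- RAW r3
[1] i1  or.ALU  -- RAW r2
[2] i2+i3  blt.BR/xor.ALU  -- pair
[3] i4  sub.ALU  -- RAW r1
[4] i5  st.MEM  -- no-port MEM/MEM
[5] i6+i7  st.MEM/xor.ALU  -- pair
[6] i8  and.ALU  -- WAW r0
[7] i9  and.ALU  -- tail

ISSUED = 6,7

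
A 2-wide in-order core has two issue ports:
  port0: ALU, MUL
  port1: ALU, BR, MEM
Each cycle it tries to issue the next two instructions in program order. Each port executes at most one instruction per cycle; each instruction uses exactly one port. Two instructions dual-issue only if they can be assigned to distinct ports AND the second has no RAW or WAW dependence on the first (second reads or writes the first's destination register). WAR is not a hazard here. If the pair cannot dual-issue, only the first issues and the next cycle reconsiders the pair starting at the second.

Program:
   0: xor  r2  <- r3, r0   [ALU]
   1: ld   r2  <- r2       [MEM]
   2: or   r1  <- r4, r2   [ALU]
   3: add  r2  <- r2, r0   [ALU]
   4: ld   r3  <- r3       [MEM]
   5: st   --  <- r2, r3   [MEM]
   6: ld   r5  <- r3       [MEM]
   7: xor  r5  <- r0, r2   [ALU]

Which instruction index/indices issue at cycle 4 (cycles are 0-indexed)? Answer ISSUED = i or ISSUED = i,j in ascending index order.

ISSUED = 5

[0] i0  xor.ALU  -- RAW+WAW r2
[1] i1  ld.MEM  -- RAW r2
[2] i2&i3  or.ALU+add.ALU  -- 2-wide
[3] i4  ld.MEM  -- no-port MEM/MEM
[4] i5  st.MEM  -- no-port MEM/MEM
[5] i6  ld.MEM  -- WAW r5
[6] i7  xor.ALU  -- tail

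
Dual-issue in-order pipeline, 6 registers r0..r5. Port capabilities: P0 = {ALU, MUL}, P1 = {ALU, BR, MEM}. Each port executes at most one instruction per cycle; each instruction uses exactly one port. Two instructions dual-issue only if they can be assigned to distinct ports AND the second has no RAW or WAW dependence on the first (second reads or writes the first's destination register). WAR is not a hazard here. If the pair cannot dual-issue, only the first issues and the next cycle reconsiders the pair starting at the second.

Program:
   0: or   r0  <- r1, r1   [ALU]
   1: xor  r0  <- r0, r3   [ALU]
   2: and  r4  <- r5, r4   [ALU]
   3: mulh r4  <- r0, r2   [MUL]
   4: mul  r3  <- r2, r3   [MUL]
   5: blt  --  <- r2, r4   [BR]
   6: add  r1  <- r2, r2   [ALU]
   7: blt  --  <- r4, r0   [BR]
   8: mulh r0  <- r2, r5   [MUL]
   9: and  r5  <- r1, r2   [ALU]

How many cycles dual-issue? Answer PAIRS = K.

PAIRS = 4

c0: i0 or.ALU  RAW+WAW r0
c1: i1,i2 xor.ALU/and.ALU  dual
c2: i3 mulh.MUL  no-port MUL/MUL
c3: i4,i5 mul.MUL/blt.BR  dual
c4: i6,i7 add.ALU/blt.BR  dual
c5: i8,i9 mulh.MUL/and.ALU  dual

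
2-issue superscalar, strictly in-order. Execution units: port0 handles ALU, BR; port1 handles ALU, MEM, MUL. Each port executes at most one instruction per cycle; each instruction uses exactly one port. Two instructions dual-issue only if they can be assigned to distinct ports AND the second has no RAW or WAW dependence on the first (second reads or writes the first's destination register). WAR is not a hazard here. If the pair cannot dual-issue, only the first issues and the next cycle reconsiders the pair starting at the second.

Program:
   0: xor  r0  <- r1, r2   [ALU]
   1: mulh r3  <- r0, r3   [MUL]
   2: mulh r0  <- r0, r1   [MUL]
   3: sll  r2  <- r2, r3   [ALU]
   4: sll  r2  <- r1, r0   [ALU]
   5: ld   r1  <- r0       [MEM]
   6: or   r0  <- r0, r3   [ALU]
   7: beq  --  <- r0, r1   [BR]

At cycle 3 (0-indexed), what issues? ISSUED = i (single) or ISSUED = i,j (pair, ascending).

c0: i0 xor.ALU  RAW r0
c1: i1 mulh.MUL  no-port MUL/MUL
c2: i2+i3 mulh.MUL/sll.ALU  dual
c3: i4+i5 sll.ALU/ld.MEM  dual
c4: i6 or.ALU  RAW r0
c5: i7 beq.BR  tail

ISSUED = 4,5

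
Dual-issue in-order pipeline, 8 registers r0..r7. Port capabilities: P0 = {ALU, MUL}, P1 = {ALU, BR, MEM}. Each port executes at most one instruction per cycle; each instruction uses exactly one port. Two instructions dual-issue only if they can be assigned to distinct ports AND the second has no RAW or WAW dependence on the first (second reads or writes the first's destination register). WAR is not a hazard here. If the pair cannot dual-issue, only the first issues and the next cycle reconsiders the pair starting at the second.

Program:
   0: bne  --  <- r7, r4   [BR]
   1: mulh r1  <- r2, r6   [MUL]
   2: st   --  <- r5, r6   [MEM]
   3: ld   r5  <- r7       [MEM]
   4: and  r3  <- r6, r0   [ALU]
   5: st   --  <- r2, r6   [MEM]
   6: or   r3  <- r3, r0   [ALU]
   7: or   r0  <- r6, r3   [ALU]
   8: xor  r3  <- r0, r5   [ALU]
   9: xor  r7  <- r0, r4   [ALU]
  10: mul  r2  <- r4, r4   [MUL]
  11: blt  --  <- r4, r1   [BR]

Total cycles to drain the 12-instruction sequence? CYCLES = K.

CYCLES = 7

#0 head=0: bne.BR/mulh.MUL i0,i1 2-wide
#1 head=2: st.MEM i2 no-port MEM/MEM
#2 head=3: ld.MEM/and.ALU i3,i4 2-wide
#3 head=5: st.MEM/or.ALU i5,i6 2-wide
#4 head=7: or.ALU i7 RAW r0
#5 head=8: xor.ALU/xor.ALU i8,i9 2-wide
#6 head=10: mul.MUL/blt.BR i10,i11 2-wide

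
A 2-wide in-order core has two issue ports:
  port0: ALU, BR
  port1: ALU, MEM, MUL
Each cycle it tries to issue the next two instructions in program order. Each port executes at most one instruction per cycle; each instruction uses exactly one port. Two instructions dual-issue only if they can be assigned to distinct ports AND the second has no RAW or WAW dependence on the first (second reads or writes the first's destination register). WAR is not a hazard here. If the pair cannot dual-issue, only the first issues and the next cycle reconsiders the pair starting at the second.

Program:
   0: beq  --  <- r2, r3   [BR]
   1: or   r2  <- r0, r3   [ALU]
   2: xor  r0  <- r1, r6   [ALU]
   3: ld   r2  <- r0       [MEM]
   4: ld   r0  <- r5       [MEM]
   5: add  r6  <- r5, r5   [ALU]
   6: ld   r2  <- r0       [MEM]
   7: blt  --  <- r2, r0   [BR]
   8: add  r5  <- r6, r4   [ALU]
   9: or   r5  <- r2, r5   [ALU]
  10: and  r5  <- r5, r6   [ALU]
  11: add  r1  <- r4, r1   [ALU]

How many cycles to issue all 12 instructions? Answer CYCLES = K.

CYCLES = 8

t=0 i0,i1:beq.BR or.ALU ; 2-wide
t=1 i2:xor.ALU ; RAW r0
t=2 i3:ld.MEM ; no-port MEM/MEM
t=3 i4,i5:ld.MEM add.ALU ; 2-wide
t=4 i6:ld.MEM ; RAW r2
t=5 i7,i8:blt.BR add.ALU ; 2-wide
t=6 i9:or.ALU ; RAW+WAW r5
t=7 i10,i11:and.ALU add.ALU ; 2-wide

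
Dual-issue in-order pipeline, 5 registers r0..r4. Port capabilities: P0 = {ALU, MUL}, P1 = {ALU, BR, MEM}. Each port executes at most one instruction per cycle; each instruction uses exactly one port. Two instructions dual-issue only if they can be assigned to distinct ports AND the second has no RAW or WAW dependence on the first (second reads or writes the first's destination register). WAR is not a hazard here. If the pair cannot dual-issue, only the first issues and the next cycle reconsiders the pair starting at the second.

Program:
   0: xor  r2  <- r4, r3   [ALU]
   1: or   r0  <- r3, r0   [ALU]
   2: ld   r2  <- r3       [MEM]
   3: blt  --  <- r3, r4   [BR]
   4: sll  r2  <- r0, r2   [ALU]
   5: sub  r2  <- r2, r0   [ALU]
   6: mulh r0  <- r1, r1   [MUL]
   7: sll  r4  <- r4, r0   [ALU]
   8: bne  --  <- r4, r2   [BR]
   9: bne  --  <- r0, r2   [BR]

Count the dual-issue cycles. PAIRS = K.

t=0 i0,i1:xor.ALU or.ALU ; pair
t=1 i2:ld.MEM ; no-port MEM/BR
t=2 i3,i4:blt.BR sll.ALU ; pair
t=3 i5,i6:sub.ALU mulh.MUL ; pair
t=4 i7:sll.ALU ; RAW r4
t=5 i8:bne.BR ; no-port BR/BR
t=6 i9:bne.BR ; tail

PAIRS = 3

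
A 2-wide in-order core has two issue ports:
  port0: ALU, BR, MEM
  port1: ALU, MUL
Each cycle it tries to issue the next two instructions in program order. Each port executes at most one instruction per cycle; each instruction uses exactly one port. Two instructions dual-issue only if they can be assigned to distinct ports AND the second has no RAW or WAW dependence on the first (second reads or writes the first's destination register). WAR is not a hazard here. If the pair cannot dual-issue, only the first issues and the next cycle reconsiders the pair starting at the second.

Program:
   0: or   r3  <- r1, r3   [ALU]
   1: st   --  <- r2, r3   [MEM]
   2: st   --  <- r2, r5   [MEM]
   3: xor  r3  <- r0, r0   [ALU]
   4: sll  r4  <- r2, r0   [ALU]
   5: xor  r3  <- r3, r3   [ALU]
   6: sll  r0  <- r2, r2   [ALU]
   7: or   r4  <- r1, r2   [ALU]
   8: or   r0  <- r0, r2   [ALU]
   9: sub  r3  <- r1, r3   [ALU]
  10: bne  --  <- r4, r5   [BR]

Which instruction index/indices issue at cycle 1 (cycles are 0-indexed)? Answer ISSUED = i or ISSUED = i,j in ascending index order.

  cy0 -> i0 (or.ALU) RAW r3
  cy1 -> i1 (st.MEM) no-port MEM/MEM
  cy2 -> i2&i3 (st.MEM;xor.ALU) dual
  cy3 -> i4&i5 (sll.ALU;xor.ALU) dual
  cy4 -> i6&i7 (sll.ALU;or.ALU) dual
  cy5 -> i8&i9 (or.ALU;sub.ALU) dual
  cy6 -> i10 (bne.BR) tail

ISSUED = 1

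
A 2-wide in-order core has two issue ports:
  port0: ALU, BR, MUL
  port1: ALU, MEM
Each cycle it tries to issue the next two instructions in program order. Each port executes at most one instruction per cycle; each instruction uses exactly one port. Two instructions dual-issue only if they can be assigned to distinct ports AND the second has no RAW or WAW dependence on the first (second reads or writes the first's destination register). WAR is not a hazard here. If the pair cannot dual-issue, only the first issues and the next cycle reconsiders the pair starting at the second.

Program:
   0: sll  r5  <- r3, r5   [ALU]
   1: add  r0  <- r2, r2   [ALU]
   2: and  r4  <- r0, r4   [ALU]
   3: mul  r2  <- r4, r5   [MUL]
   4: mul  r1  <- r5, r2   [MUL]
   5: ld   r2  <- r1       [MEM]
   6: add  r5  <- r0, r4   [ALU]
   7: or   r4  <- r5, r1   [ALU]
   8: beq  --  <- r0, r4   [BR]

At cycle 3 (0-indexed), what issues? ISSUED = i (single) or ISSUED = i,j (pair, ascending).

ISSUED = 4

#0 head=0: sll add i0+i1 2-wide
#1 head=2: and i2 RAW r4
#2 head=3: mul i3 no-port MUL/MUL
#3 head=4: mul i4 RAW r1
#4 head=5: ld add i5+i6 2-wide
#5 head=7: or i7 RAW r4
#6 head=8: beq i8 tail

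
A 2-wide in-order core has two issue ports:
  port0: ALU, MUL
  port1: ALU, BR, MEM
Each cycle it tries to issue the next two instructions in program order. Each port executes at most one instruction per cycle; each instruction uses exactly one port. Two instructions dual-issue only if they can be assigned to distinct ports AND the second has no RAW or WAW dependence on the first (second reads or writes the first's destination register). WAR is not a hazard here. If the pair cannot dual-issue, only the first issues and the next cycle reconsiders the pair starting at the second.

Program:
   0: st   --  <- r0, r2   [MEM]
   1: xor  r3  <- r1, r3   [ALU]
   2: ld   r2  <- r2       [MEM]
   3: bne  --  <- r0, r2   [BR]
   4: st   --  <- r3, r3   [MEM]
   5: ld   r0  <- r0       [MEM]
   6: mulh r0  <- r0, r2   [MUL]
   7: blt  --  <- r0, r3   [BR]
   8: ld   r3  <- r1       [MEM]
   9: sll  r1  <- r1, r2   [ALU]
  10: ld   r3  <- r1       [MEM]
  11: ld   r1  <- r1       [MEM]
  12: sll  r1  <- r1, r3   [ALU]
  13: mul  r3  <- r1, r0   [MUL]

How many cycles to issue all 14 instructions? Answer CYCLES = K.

t=0 i0,i1:st xor ; 2-wide
t=1 i2:ld ; no-port MEM/BR
t=2 i3:bne ; no-port BR/MEM
t=3 i4:st ; no-port MEM/MEM
t=4 i5:ld ; RAW+WAW r0
t=5 i6:mulh ; RAW r0
t=6 i7:blt ; no-port BR/MEM
t=7 i8,i9:ld sll ; 2-wide
t=8 i10:ld ; no-port MEM/MEM
t=9 i11:ld ; RAW+WAW r1
t=10 i12:sll ; RAW r1
t=11 i13:mul ; tail

CYCLES = 12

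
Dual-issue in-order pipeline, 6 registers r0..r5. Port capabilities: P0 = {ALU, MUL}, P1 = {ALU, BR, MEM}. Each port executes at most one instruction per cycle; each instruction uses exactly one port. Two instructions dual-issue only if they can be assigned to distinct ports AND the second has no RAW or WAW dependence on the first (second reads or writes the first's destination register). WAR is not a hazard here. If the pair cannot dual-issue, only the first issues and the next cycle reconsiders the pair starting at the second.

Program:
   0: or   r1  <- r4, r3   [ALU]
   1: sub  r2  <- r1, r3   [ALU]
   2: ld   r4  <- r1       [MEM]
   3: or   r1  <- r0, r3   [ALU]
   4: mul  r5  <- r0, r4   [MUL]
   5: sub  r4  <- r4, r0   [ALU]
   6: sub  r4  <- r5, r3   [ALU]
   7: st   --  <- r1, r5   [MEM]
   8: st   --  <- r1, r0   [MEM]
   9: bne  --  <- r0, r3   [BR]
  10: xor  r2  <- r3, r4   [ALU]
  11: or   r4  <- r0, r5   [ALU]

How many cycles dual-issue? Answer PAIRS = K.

PAIRS = 4

  cy0 -> i0 (or.ALU) RAW r1
  cy1 -> i1,i2 (sub.ALU ld.MEM) dual
  cy2 -> i3,i4 (or.ALU mul.MUL) dual
  cy3 -> i5 (sub.ALU) WAW r4
  cy4 -> i6,i7 (sub.ALU st.MEM) dual
  cy5 -> i8 (st.MEM) no-port MEM/BR
  cy6 -> i9,i10 (bne.BR xor.ALU) dual
  cy7 -> i11 (or.ALU) tail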